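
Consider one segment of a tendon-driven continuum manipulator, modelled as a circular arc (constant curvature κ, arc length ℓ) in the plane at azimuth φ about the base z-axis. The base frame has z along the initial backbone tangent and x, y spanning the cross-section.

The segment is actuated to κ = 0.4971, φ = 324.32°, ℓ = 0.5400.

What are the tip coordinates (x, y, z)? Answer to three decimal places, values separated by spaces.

0.059 -0.042 0.534

θ = κ·ℓ = 0.4971 × 0.5400 = 0.26843 rad
ρ = (1 − cos θ)/κ = (1 − 0.96419)/0.4971 = 0.07204
z = sin θ / κ = 0.26522/0.4971 = 0.53354
x = ρ cos φ = 0.07204 × cos(324.32°) = 0.05852
y = ρ sin φ = 0.07204 × sin(324.32°) = -0.04202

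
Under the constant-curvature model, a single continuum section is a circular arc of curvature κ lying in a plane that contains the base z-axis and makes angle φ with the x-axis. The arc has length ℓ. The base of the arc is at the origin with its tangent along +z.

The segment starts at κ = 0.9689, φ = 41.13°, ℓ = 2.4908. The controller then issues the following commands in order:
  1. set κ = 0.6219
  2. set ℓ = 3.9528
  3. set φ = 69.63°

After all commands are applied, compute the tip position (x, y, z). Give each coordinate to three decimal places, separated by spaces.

0.994 2.676 1.015

initial: κ=0.9689, φ=41.13°, ℓ=2.4908
cmd 1: set κ=0.6219 → (κ,φ,ℓ)=(0.6219,41.13°,2.4908) → tip=(1.1848,1.0347,1.6076)
cmd 2: set ℓ=3.9528 → (κ,φ,ℓ)=(0.6219,41.13°,3.9528) → tip=(2.1504,1.8779,1.0153)
cmd 3: set φ=69.63° → (κ,φ,ℓ)=(0.6219,69.63°,3.9528) → tip=(0.9937,2.6764,1.0153)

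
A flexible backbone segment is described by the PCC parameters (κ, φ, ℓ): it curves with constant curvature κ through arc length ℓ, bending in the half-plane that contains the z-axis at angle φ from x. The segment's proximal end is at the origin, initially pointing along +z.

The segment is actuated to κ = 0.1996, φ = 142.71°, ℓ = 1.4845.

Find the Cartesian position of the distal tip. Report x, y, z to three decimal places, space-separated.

-0.174 0.132 1.463

θ = κ·ℓ = 0.1996 × 1.4845 = 0.29631 rad
ρ = (1 − cos θ)/κ = (1 − 0.95642)/0.1996 = 0.21833
z = sin θ / κ = 0.29199/0.1996 = 1.46287
x = ρ cos φ = 0.21833 × cos(142.71°) = -0.17370
y = ρ sin φ = 0.21833 × sin(142.71°) = 0.13227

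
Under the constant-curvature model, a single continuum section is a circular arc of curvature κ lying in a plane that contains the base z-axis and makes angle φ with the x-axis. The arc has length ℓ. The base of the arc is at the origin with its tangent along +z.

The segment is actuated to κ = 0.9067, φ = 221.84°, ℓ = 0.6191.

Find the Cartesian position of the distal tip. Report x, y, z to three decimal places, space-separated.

θ = κ·ℓ = 0.9067 × 0.6191 = 0.56134 rad
ρ = (1 − cos θ)/κ = (1 − 0.84654)/0.9067 = 0.16925
z = sin θ / κ = 0.53232/0.9067 = 0.58710
x = ρ cos φ = 0.16925 × cos(221.84°) = -0.12609
y = ρ sin φ = 0.16925 × sin(221.84°) = -0.11290

-0.126 -0.113 0.587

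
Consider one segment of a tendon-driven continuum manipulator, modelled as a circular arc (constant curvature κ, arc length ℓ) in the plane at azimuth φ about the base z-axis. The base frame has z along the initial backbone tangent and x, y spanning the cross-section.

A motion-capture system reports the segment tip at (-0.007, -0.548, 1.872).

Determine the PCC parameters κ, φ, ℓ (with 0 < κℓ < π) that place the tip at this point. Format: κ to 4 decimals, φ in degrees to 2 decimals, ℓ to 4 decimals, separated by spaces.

0.2881 269.27 1.9772

ρ = √(x²+y²) = √(-0.007² + -0.548²) = 0.54804
φ = atan2(y, x) mod 360° = atan2(-0.548, -0.007) = 269.2682°
|p|² = ρ² + z² = 0.54804² + 1.872² = 3.80474
κ = 2ρ / |p|² = 2×0.54804 / 3.80474 = 0.28809
θ = 2·atan2(ρ, z) = 2·atan2(0.54804, 1.872) = 0.56960 rad
ℓ = θ/κ = 0.56960/0.28809 = 1.97719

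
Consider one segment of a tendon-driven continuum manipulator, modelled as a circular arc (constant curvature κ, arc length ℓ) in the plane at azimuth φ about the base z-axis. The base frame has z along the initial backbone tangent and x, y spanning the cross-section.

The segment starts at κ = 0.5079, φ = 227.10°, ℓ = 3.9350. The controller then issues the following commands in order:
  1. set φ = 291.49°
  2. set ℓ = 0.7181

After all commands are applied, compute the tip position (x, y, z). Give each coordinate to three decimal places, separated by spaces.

0.047 -0.121 0.702

initial: κ=0.5079, φ=227.10°, ℓ=3.9350
cmd 1: set φ=291.49° → (κ,φ,ℓ)=(0.5079,291.49°,3.9350) → tip=(1.0205,-2.5920,1.7915)
cmd 2: set ℓ=0.7181 → (κ,φ,ℓ)=(0.5079,291.49°,0.7181) → tip=(0.0474,-0.1205,0.7023)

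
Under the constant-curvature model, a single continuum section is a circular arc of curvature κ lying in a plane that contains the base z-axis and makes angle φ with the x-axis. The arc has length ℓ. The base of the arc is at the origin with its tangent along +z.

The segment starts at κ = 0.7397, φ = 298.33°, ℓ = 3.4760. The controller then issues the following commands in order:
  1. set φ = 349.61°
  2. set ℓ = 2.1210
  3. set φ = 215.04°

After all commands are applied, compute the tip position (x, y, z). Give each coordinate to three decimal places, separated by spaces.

initial: κ=0.7397, φ=298.33°, ℓ=3.4760
cmd 1: set φ=349.61° → (κ,φ,ℓ)=(0.7397,349.61°,3.4760) → tip=(2.4490,-0.4490,0.7300)
cmd 2: set ℓ=2.1210 → (κ,φ,ℓ)=(0.7397,349.61°,2.1210) → tip=(1.3272,-0.2434,1.3519)
cmd 3: set φ=215.04° → (κ,φ,ℓ)=(0.7397,215.04°,2.1210) → tip=(-1.1048,-0.7747,1.3519)

-1.105 -0.775 1.352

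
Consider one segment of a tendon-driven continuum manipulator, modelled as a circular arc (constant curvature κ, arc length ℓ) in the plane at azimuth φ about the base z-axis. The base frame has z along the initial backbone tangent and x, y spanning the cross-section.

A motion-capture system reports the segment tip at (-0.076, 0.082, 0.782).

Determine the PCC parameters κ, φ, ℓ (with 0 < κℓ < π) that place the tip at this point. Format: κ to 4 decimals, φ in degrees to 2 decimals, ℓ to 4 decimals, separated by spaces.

0.3583 132.83 0.7926

ρ = √(x²+y²) = √(-0.076² + 0.082²) = 0.11180
φ = atan2(y, x) mod 360° = atan2(0.082, -0.076) = 132.8253°
|p|² = ρ² + z² = 0.11180² + 0.782² = 0.62402
κ = 2ρ / |p|² = 2×0.11180 / 0.62402 = 0.35833
θ = 2·atan2(ρ, z) = 2·atan2(0.11180, 0.782) = 0.28402 rad
ℓ = θ/κ = 0.28402/0.35833 = 0.79261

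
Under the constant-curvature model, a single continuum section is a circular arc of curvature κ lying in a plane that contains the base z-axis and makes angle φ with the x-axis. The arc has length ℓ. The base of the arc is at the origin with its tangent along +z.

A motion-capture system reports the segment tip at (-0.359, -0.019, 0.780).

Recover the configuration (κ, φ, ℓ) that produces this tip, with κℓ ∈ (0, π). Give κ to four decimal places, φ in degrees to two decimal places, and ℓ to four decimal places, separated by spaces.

ρ = √(x²+y²) = √(-0.359² + -0.019²) = 0.35950
φ = atan2(y, x) mod 360° = atan2(-0.019, -0.359) = 183.0295°
|p|² = ρ² + z² = 0.35950² + 0.780² = 0.73764
κ = 2ρ / |p|² = 2×0.35950 / 0.73764 = 0.97473
θ = 2·atan2(ρ, z) = 2·atan2(0.35950, 0.780) = 0.86376 rad
ℓ = θ/κ = 0.86376/0.97473 = 0.88615

0.9747 183.03 0.8862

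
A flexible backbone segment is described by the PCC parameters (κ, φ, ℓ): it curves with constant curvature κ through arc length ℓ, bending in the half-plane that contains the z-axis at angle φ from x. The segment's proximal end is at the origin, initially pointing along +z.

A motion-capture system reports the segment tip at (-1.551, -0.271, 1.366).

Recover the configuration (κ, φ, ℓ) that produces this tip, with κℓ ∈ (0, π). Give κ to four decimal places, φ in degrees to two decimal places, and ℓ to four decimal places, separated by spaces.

0.7247 189.91 2.3627

ρ = √(x²+y²) = √(-1.551² + -0.271²) = 1.57450
φ = atan2(y, x) mod 360° = atan2(-0.271, -1.551) = 189.9110°
|p|² = ρ² + z² = 1.57450² + 1.366² = 4.34500
κ = 2ρ / |p|² = 2×1.57450 / 4.34500 = 0.72474
θ = 2·atan2(ρ, z) = 2·atan2(1.57450, 1.366) = 1.71237 rad
ℓ = θ/κ = 1.71237/0.72474 = 2.36274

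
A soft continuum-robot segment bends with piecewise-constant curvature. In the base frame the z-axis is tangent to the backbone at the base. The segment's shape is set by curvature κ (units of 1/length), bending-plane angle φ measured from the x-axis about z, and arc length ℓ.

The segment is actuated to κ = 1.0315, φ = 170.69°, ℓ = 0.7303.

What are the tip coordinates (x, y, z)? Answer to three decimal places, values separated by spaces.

θ = κ·ℓ = 1.0315 × 0.7303 = 0.75330 rad
ρ = (1 − cos θ)/κ = (1 − 0.72943)/1.0315 = 0.26230
z = sin θ / κ = 0.68405/1.0315 = 0.66316
x = ρ cos φ = 0.26230 × cos(170.69°) = -0.25885
y = ρ sin φ = 0.26230 × sin(170.69°) = 0.04243

-0.259 0.042 0.663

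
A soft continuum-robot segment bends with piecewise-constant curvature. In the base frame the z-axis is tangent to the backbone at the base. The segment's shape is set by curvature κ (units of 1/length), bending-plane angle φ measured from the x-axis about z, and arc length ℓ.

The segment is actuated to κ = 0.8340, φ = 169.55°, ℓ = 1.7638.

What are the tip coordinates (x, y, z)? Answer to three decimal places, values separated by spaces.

-1.062 0.196 1.193

θ = κ·ℓ = 0.8340 × 1.7638 = 1.47101 rad
ρ = (1 − cos θ)/κ = (1 − 0.09962)/0.8340 = 1.07959
z = sin θ / κ = 0.99503/0.8340 = 1.19308
x = ρ cos φ = 1.07959 × cos(169.55°) = -1.06168
y = ρ sin φ = 1.07959 × sin(169.55°) = 0.19581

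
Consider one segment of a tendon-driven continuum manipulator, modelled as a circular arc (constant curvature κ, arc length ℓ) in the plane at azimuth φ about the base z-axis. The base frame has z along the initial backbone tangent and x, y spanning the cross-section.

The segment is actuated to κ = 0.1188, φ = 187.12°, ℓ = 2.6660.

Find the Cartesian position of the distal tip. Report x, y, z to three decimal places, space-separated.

θ = κ·ℓ = 0.1188 × 2.6660 = 0.31672 rad
ρ = (1 − cos θ)/κ = (1 − 0.95026)/0.1188 = 0.41867
z = sin θ / κ = 0.31145/0.1188 = 2.62165
x = ρ cos φ = 0.41867 × cos(187.12°) = -0.41544
y = ρ sin φ = 0.41867 × sin(187.12°) = -0.05189

-0.415 -0.052 2.622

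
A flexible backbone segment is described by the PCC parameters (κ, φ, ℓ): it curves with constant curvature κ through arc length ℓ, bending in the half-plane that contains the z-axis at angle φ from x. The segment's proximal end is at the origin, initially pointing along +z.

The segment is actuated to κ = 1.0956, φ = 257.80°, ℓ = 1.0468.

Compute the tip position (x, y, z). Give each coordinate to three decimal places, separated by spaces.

θ = κ·ℓ = 1.0956 × 1.0468 = 1.14687 rad
ρ = (1 − cos θ)/κ = (1 − 0.41134)/1.0956 = 0.53730
z = sin θ / κ = 0.91148/1.0956 = 0.83195
x = ρ cos φ = 0.53730 × cos(257.80°) = -0.11354
y = ρ sin φ = 0.53730 × sin(257.80°) = -0.52516

-0.114 -0.525 0.832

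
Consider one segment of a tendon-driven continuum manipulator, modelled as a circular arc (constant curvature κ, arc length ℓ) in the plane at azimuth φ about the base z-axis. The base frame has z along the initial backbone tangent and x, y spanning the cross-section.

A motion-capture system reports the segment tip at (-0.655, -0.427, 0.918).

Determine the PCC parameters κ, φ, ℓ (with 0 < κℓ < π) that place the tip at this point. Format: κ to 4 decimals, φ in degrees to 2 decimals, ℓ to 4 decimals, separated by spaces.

ρ = √(x²+y²) = √(-0.655² + -0.427²) = 0.78189
φ = atan2(y, x) mod 360° = atan2(-0.427, -0.655) = 213.1007°
|p|² = ρ² + z² = 0.78189² + 0.918² = 1.45408
κ = 2ρ / |p|² = 2×0.78189 / 1.45408 = 1.07545
θ = 2·atan2(ρ, z) = 2·atan2(0.78189, 0.918) = 1.41100 rad
ℓ = θ/κ = 1.41100/1.07545 = 1.31201

1.0754 213.10 1.3120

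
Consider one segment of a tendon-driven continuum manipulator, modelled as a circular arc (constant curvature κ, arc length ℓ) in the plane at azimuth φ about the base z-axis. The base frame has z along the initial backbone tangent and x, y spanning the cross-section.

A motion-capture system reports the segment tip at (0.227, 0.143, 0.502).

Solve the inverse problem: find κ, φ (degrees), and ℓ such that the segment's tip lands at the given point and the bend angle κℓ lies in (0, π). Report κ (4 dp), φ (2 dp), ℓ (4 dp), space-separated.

ρ = √(x²+y²) = √(0.227² + 0.143²) = 0.26829
φ = atan2(y, x) mod 360° = atan2(0.143, 0.227) = 32.2091°
|p|² = ρ² + z² = 0.26829² + 0.502² = 0.32398
κ = 2ρ / |p|² = 2×0.26829 / 0.32398 = 1.65619
θ = 2·atan2(ρ, z) = 2·atan2(0.26829, 0.502) = 0.98163 rad
ℓ = θ/κ = 0.98163/1.65619 = 0.59271

1.6562 32.21 0.5927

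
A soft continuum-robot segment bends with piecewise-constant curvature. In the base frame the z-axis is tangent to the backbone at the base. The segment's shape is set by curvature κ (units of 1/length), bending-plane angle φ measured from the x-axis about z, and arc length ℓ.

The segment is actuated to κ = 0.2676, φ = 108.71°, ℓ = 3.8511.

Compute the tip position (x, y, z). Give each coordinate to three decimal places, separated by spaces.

θ = κ·ℓ = 0.2676 × 3.8511 = 1.03055 rad
ρ = (1 − cos θ)/κ = (1 − 0.51434)/0.2676 = 1.81486
z = sin θ / κ = 0.85758/0.2676 = 3.20472
x = ρ cos φ = 1.81486 × cos(108.71°) = -0.58217
y = ρ sin φ = 1.81486 × sin(108.71°) = 1.71895

-0.582 1.719 3.205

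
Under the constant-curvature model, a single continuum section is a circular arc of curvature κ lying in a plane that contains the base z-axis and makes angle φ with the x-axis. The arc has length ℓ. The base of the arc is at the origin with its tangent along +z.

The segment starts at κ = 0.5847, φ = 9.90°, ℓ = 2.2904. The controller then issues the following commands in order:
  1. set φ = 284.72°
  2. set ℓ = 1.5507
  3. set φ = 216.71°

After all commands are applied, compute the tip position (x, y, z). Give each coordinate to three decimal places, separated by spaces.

initial: κ=0.5847, φ=9.90°, ℓ=2.2904
cmd 1: set φ=284.72° → (κ,φ,ℓ)=(0.5847,284.72°,2.2904) → tip=(0.3348,-1.2745,1.6646)
cmd 2: set ℓ=1.5507 → (κ,φ,ℓ)=(0.5847,284.72°,1.5507) → tip=(0.1667,-0.6346,1.3468)
cmd 3: set φ=216.71° → (κ,φ,ℓ)=(0.5847,216.71°,1.5507) → tip=(-0.5260,-0.3922,1.3468)

-0.526 -0.392 1.347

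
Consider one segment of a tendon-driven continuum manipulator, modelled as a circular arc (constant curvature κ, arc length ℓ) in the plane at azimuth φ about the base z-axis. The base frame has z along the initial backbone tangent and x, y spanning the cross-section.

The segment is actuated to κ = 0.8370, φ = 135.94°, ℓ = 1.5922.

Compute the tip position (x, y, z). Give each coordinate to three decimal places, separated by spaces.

-0.656 0.635 1.161

θ = κ·ℓ = 0.8370 × 1.5922 = 1.33267 rad
ρ = (1 − cos θ)/κ = (1 − 0.23588)/0.8370 = 0.91293
z = sin θ / κ = 0.97178/0.8370 = 1.16103
x = ρ cos φ = 0.91293 × cos(135.94°) = -0.65604
y = ρ sin φ = 0.91293 × sin(135.94°) = 0.63486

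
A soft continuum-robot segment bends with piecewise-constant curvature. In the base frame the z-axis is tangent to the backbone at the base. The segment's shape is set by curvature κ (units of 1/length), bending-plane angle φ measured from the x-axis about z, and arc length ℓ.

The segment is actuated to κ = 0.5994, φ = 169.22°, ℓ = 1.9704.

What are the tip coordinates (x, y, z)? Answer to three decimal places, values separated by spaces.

-1.016 0.193 1.543

θ = κ·ℓ = 0.5994 × 1.9704 = 1.18106 rad
ρ = (1 − cos θ)/κ = (1 − 0.37995)/0.5994 = 1.03446
z = sin θ / κ = 0.92501/0.5994 = 1.54322
x = ρ cos φ = 1.03446 × cos(169.22°) = -1.01620
y = ρ sin φ = 1.03446 × sin(169.22°) = 0.19348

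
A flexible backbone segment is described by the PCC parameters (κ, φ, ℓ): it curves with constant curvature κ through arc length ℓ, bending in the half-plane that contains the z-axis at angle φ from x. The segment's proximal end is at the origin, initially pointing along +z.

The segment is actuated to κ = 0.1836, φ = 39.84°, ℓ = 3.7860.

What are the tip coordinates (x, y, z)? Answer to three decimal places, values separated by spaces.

0.970 0.810 3.488

θ = κ·ℓ = 0.1836 × 3.7860 = 0.69511 rad
ρ = (1 − cos θ)/κ = (1 − 0.76798)/0.1836 = 1.26371
z = sin θ / κ = 0.64047/0.1836 = 3.48840
x = ρ cos φ = 1.26371 × cos(39.84°) = 0.97032
y = ρ sin φ = 1.26371 × sin(39.84°) = 0.80959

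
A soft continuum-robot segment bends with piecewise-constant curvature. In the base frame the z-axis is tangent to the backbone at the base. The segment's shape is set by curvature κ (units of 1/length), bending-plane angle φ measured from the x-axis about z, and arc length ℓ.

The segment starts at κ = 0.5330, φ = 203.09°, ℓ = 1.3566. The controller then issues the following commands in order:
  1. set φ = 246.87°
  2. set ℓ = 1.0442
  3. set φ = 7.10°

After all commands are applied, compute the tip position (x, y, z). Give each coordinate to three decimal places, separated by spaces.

0.281 0.035 0.991

initial: κ=0.5330, φ=203.09°, ℓ=1.3566
cmd 1: set φ=246.87° → (κ,φ,ℓ)=(0.5330,246.87°,1.3566) → tip=(-0.1844,-0.4317,1.2414)
cmd 2: set ℓ=1.0442 → (κ,φ,ℓ)=(0.5330,246.87°,1.0442) → tip=(-0.1112,-0.2604,0.9911)
cmd 3: set φ=7.10° → (κ,φ,ℓ)=(0.5330,7.10°,1.0442) → tip=(0.2810,0.0350,0.9911)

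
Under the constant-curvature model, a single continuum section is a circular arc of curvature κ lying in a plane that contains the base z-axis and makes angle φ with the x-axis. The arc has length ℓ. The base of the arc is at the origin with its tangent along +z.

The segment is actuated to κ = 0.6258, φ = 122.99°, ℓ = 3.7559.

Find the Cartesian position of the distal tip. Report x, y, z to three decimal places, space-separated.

θ = κ·ℓ = 0.6258 × 3.7559 = 2.35044 rad
ρ = (1 − cos θ)/κ = (1 − -0.70303)/0.6258 = 2.72136
z = sin θ / κ = 0.71116/0.6258 = 1.13641
x = ρ cos φ = 2.72136 × cos(122.99°) = -1.48176
y = ρ sin φ = 2.72136 × sin(122.99°) = 2.28258

-1.482 2.283 1.136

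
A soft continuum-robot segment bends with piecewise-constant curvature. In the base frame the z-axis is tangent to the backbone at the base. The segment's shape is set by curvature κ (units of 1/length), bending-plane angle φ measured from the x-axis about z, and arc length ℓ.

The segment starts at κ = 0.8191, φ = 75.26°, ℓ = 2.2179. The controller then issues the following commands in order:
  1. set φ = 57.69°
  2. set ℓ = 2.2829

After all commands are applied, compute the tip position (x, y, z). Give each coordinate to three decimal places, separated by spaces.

0.845 1.336 1.167

initial: κ=0.8191, φ=75.26°, ℓ=2.2179
cmd 1: set φ=57.69° → (κ,φ,ℓ)=(0.8191,57.69°,2.2179) → tip=(0.8114,1.2830,1.1841)
cmd 2: set ℓ=2.2829 → (κ,φ,ℓ)=(0.8191,57.69°,2.2829) → tip=(0.8448,1.3359,1.1666)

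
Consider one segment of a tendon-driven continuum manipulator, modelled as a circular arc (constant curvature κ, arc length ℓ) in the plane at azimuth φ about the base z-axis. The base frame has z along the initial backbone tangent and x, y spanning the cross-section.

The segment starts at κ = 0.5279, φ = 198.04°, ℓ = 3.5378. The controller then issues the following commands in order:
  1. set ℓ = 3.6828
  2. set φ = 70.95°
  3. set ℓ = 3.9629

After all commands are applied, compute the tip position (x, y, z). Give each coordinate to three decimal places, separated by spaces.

initial: κ=0.5279, φ=198.04°, ℓ=3.5378
cmd 1: set ℓ=3.6828 → (κ,φ,ℓ)=(0.5279,198.04°,3.6828) → tip=(-2.4581,-0.8006,1.7638)
cmd 2: set φ=70.95° → (κ,φ,ℓ)=(0.5279,70.95°,3.6828) → tip=(0.8438,2.4436,1.7638)
cmd 3: set ℓ=3.9629 → (κ,φ,ℓ)=(0.5279,70.95°,3.9629) → tip=(0.9262,2.6821,1.6428)

0.926 2.682 1.643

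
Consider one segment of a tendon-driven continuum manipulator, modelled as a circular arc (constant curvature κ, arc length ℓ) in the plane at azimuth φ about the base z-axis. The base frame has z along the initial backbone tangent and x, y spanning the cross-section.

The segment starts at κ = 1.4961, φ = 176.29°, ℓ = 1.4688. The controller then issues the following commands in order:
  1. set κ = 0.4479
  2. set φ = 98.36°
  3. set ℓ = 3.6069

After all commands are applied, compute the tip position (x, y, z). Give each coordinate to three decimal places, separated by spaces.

initial: κ=1.4961, φ=176.29°, ℓ=1.4688
cmd 1: set κ=0.4479 → (κ,φ,ℓ)=(0.4479,176.29°,1.4688) → tip=(-0.4650,0.0302,1.3651)
cmd 2: set φ=98.36° → (κ,φ,ℓ)=(0.4479,98.36°,1.4688) → tip=(-0.0677,0.4610,1.3651)
cmd 3: set ℓ=3.6069 → (κ,φ,ℓ)=(0.4479,98.36°,3.6069) → tip=(-0.3391,2.3077,2.2304)

-0.339 2.308 2.230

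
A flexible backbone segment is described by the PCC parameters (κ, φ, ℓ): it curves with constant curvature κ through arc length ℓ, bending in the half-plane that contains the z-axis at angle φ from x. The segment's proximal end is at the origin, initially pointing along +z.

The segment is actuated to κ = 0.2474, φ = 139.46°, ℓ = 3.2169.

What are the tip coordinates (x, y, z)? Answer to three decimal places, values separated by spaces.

θ = κ·ℓ = 0.2474 × 3.2169 = 0.79586 rad
ρ = (1 − cos θ)/κ = (1 − 0.69967)/0.2474 = 1.21395
z = sin θ / κ = 0.71447/0.2474 = 2.88790
x = ρ cos φ = 1.21395 × cos(139.46°) = -0.92254
y = ρ sin φ = 1.21395 × sin(139.46°) = 0.78904

-0.923 0.789 2.888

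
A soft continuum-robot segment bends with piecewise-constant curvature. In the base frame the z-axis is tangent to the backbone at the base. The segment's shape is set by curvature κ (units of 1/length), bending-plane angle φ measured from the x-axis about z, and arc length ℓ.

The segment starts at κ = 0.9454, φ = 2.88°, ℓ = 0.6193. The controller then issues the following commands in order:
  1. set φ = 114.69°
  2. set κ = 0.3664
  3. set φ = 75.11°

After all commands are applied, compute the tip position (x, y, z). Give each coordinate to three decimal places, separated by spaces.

initial: κ=0.9454, φ=2.88°, ℓ=0.6193
cmd 1: set φ=114.69° → (κ,φ,ℓ)=(0.9454,114.69°,0.6193) → tip=(-0.0736,0.1601,0.5845)
cmd 2: set κ=0.3664 → (κ,φ,ℓ)=(0.3664,114.69°,0.6193) → tip=(-0.0292,0.0636,0.6140)
cmd 3: set φ=75.11° → (κ,φ,ℓ)=(0.3664,75.11°,0.6193) → tip=(0.0180,0.0676,0.6140)

0.018 0.068 0.614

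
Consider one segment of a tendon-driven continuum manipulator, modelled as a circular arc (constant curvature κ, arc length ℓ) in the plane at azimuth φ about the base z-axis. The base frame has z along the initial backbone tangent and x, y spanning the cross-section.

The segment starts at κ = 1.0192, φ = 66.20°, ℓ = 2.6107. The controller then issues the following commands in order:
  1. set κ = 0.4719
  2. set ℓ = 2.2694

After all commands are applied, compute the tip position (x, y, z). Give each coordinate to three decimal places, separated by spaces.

0.445 1.010 1.860

initial: κ=1.0192, φ=66.20°, ℓ=2.6107
cmd 1: set κ=0.4719 → (κ,φ,ℓ)=(0.4719,66.20°,2.6107) → tip=(0.5709,1.2945,1.9986)
cmd 2: set ℓ=2.2694 → (κ,φ,ℓ)=(0.4719,66.20°,2.2694) → tip=(0.4453,1.0096,1.8598)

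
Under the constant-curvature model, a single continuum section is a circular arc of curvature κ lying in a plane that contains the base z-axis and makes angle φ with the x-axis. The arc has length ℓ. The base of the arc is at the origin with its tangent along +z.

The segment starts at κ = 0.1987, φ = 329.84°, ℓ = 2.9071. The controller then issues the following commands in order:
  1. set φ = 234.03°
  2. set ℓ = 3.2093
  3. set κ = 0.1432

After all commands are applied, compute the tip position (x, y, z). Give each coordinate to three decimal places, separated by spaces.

-0.426 -0.586 3.098

initial: κ=0.1987, φ=329.84°, ℓ=2.9071
cmd 1: set φ=234.03° → (κ,φ,ℓ)=(0.1987,234.03°,2.9071) → tip=(-0.4796,-0.6608,2.7481)
cmd 2: set ℓ=3.2093 → (κ,φ,ℓ)=(0.1987,234.03°,3.2093) → tip=(-0.5809,-0.8005,2.9962)
cmd 3: set κ=0.1432 → (κ,φ,ℓ)=(0.1432,234.03°,3.2093) → tip=(-0.4256,-0.5864,3.0975)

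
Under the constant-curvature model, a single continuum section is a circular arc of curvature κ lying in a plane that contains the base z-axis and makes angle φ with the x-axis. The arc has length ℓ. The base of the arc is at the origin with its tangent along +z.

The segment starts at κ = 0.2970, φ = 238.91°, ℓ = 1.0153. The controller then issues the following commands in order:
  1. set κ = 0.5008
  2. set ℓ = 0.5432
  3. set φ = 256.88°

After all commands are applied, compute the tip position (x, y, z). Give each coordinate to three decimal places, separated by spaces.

initial: κ=0.2970, φ=238.91°, ℓ=1.0153
cmd 1: set κ=0.5008 → (κ,φ,ℓ)=(0.5008,238.91°,1.0153) → tip=(-0.1304,-0.2163,0.9721)
cmd 2: set ℓ=0.5432 → (κ,φ,ℓ)=(0.5008,238.91°,0.5432) → tip=(-0.0379,-0.0629,0.5365)
cmd 3: set φ=256.88° → (κ,φ,ℓ)=(0.5008,256.88°,0.5432) → tip=(-0.0167,-0.0715,0.5365)

-0.017 -0.072 0.537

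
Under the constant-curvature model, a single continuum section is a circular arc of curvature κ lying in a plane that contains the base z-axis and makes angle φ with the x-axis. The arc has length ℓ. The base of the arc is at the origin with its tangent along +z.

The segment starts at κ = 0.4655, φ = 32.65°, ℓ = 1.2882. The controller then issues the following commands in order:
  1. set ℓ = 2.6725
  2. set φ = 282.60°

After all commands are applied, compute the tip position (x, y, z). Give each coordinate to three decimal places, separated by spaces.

0.318 -1.424 2.035

initial: κ=0.4655, φ=32.65°, ℓ=1.2882
cmd 1: set ℓ=2.6725 → (κ,φ,ℓ)=(0.4655,32.65°,2.6725) → tip=(1.2282,0.7870,2.0346)
cmd 2: set φ=282.60° → (κ,φ,ℓ)=(0.4655,282.60°,2.6725) → tip=(0.3182,-1.4236,2.0346)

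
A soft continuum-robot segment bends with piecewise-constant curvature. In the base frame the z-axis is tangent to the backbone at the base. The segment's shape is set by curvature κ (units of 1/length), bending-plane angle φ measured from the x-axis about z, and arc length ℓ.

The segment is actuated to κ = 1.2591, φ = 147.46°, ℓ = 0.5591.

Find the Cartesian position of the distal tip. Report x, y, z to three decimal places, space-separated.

-0.159 0.102 0.514

θ = κ·ℓ = 1.2591 × 0.5591 = 0.70396 rad
ρ = (1 − cos θ)/κ = (1 − 0.76228)/1.2591 = 0.18880
z = sin θ / κ = 0.64724/1.2591 = 0.51405
x = ρ cos φ = 0.18880 × cos(147.46°) = -0.15916
y = ρ sin φ = 0.18880 × sin(147.46°) = 0.10155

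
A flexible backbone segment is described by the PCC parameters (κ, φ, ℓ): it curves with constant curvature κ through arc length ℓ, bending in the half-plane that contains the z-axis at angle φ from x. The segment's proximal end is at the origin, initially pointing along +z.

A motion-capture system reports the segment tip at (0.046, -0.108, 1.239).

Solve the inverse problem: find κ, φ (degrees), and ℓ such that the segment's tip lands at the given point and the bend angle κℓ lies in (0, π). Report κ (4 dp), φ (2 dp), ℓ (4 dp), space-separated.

ρ = √(x²+y²) = √(0.046² + -0.108²) = 0.11739
φ = atan2(y, x) mod 360° = atan2(-0.108, 0.046) = 293.0704°
|p|² = ρ² + z² = 0.11739² + 1.239² = 1.54890
κ = 2ρ / |p|² = 2×0.11739 / 1.54890 = 0.15158
θ = 2·atan2(ρ, z) = 2·atan2(0.11739, 1.239) = 0.18892 rad
ℓ = θ/κ = 0.18892/0.15158 = 1.24640

0.1516 293.07 1.2464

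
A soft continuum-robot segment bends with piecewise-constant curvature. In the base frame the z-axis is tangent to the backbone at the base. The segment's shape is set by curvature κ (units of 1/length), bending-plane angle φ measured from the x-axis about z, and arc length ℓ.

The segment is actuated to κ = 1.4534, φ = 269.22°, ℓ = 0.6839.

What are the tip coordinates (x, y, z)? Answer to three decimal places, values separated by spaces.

θ = κ·ℓ = 1.4534 × 0.6839 = 0.99398 rad
ρ = (1 − cos θ)/κ = (1 − 0.54536)/1.4534 = 0.31281
z = sin θ / κ = 0.83820/1.4534 = 0.57672
x = ρ cos φ = 0.31281 × cos(269.22°) = -0.00426
y = ρ sin φ = 0.31281 × sin(269.22°) = -0.31278

-0.004 -0.313 0.577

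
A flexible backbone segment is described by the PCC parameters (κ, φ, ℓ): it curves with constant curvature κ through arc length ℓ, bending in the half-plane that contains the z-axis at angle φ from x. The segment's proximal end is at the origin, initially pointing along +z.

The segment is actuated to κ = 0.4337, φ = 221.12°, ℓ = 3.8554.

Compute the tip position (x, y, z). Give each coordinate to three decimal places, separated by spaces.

θ = κ·ℓ = 0.4337 × 3.8554 = 1.67209 rad
ρ = (1 − cos θ)/κ = (1 − -0.10112)/0.4337 = 2.53889
z = sin θ / κ = 0.99487/0.4337 = 2.29392
x = ρ cos φ = 2.53889 × cos(221.12°) = -1.91263
y = ρ sin φ = 2.53889 × sin(221.12°) = -1.66967

-1.913 -1.670 2.294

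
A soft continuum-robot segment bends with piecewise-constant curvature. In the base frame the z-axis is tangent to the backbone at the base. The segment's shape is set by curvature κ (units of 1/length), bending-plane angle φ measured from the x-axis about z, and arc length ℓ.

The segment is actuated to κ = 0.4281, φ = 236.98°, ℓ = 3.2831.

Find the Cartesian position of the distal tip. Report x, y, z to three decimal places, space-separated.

θ = κ·ℓ = 0.4281 × 3.2831 = 1.40550 rad
ρ = (1 − cos θ)/κ = (1 − 0.16455)/0.4281 = 1.95153
z = sin θ / κ = 0.98637/0.4281 = 2.30406
x = ρ cos φ = 1.95153 × cos(236.98°) = -1.06345
y = ρ sin φ = 1.95153 × sin(236.98°) = -1.63632

-1.063 -1.636 2.304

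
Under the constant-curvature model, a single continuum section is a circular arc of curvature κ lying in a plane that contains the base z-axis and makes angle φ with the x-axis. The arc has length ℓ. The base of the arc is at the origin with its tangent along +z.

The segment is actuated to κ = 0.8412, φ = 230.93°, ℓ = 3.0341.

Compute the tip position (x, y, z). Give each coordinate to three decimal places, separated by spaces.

-1.372 -1.690 0.661

θ = κ·ℓ = 0.8412 × 3.0341 = 2.55228 rad
ρ = (1 − cos θ)/κ = (1 − -0.83133)/0.8412 = 2.17704
z = sin θ / κ = 0.55579/0.8412 = 0.66071
x = ρ cos φ = 2.17704 × cos(230.93°) = -1.37212
y = ρ sin φ = 2.17704 × sin(230.93°) = -1.69020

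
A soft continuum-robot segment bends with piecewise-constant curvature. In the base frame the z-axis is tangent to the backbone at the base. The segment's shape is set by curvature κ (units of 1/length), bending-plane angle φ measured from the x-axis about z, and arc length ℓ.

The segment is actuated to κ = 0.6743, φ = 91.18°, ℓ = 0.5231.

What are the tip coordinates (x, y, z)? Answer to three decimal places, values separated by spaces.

θ = κ·ℓ = 0.6743 × 0.5231 = 0.35273 rad
ρ = (1 − cos θ)/κ = (1 − 0.93843)/0.6743 = 0.09130
z = sin θ / κ = 0.34546/0.6743 = 0.51232
x = ρ cos φ = 0.09130 × cos(91.18°) = -0.00188
y = ρ sin φ = 0.09130 × sin(91.18°) = 0.09128

-0.002 0.091 0.512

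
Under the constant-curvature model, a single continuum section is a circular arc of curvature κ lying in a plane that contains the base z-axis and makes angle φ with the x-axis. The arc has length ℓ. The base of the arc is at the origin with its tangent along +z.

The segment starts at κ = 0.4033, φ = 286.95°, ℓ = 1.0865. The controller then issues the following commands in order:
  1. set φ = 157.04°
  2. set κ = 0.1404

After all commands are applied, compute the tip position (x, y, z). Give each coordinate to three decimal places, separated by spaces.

-0.076 0.032 1.082

initial: κ=0.4033, φ=286.95°, ℓ=1.0865
cmd 1: set φ=157.04° → (κ,φ,ℓ)=(0.4033,157.04°,1.0865) → tip=(-0.2157,0.0914,1.0521)
cmd 2: set κ=0.1404 → (κ,φ,ℓ)=(0.1404,157.04°,1.0865) → tip=(-0.0762,0.0323,1.0823)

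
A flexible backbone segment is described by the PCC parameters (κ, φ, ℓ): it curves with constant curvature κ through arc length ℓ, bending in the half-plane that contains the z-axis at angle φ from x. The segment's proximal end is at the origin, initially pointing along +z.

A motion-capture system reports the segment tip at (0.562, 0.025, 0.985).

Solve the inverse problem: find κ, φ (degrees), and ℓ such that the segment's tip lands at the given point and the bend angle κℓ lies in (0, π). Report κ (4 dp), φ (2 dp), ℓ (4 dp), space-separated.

ρ = √(x²+y²) = √(0.562² + 0.025²) = 0.56256
φ = atan2(y, x) mod 360° = atan2(0.025, 0.562) = 2.5471°
|p|² = ρ² + z² = 0.56256² + 0.985² = 1.28669
κ = 2ρ / |p|² = 2×0.56256 / 1.28669 = 0.87442
θ = 2·atan2(ρ, z) = 2·atan2(0.56256, 0.985) = 1.03783 rad
ℓ = θ/κ = 1.03783/0.87442 = 1.18688

0.8744 2.55 1.1869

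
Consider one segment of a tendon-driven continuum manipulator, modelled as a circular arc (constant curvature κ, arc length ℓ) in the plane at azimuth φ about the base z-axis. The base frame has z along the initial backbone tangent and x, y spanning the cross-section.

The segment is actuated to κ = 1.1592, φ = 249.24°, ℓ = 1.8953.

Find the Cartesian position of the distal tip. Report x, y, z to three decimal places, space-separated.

-0.485 -1.279 0.699

θ = κ·ℓ = 1.1592 × 1.8953 = 2.19703 rad
ρ = (1 − cos θ)/κ = (1 − -0.58610)/1.1592 = 1.36827
z = sin θ / κ = 0.81024/1.1592 = 0.69896
x = ρ cos φ = 1.36827 × cos(249.24°) = -0.48499
y = ρ sin φ = 1.36827 × sin(249.24°) = -1.27943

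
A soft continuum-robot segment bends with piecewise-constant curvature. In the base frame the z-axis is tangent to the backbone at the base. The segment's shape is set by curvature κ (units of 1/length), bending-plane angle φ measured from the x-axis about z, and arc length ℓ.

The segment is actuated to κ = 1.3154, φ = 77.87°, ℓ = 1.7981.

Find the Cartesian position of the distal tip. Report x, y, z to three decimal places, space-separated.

0.274 1.274 0.533

θ = κ·ℓ = 1.3154 × 1.7981 = 2.36522 rad
ρ = (1 − cos θ)/κ = (1 − -0.71346)/1.3154 = 1.30262
z = sin θ / κ = 0.70070/1.3154 = 0.53269
x = ρ cos φ = 1.30262 × cos(77.87°) = 0.27372
y = ρ sin φ = 1.30262 × sin(77.87°) = 1.27353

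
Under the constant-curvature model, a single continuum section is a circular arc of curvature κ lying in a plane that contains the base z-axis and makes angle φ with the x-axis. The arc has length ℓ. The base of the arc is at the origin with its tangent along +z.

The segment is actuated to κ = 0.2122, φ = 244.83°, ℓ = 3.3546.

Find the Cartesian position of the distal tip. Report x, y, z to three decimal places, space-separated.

θ = κ·ℓ = 0.2122 × 3.3546 = 0.71185 rad
ρ = (1 − cos θ)/κ = (1 − 0.75716)/0.2122 = 1.14441
z = sin θ / κ = 0.65323/0.2122 = 3.07838
x = ρ cos φ = 1.14441 × cos(244.83°) = -0.48672
y = ρ sin φ = 1.14441 × sin(244.83°) = -1.03574

-0.487 -1.036 3.078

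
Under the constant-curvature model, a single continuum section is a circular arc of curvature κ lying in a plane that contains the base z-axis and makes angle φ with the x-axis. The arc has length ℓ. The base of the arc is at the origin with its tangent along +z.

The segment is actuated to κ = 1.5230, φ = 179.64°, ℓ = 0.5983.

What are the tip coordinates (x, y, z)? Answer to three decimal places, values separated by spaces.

θ = κ·ℓ = 1.5230 × 0.5983 = 0.91121 rad
ρ = (1 − cos θ)/κ = (1 − 0.61279)/1.5230 = 0.25424
z = sin θ / κ = 0.79025/1.5230 = 0.51887
x = ρ cos φ = 0.25424 × cos(179.64°) = -0.25424
y = ρ sin φ = 0.25424 × sin(179.64°) = 0.00160

-0.254 0.002 0.519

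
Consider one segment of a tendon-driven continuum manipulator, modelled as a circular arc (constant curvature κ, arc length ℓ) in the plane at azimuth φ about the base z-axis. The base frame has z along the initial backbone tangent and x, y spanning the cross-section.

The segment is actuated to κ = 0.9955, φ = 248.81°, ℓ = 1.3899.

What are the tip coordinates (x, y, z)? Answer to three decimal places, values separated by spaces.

-0.296 -0.762 0.987

θ = κ·ℓ = 0.9955 × 1.3899 = 1.38365 rad
ρ = (1 − cos θ)/κ = (1 − 0.18606)/0.9955 = 0.81762
z = sin θ / κ = 0.98254/0.9955 = 0.98698
x = ρ cos φ = 0.81762 × cos(248.81°) = -0.29554
y = ρ sin φ = 0.81762 × sin(248.81°) = -0.76234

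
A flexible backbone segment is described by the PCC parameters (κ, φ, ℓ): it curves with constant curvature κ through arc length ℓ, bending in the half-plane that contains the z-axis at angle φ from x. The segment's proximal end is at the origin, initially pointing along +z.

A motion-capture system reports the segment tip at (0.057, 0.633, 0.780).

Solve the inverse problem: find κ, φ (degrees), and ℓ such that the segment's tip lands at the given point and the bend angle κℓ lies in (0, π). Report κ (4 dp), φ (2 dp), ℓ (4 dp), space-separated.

ρ = √(x²+y²) = √(0.057² + 0.633²) = 0.63556
φ = atan2(y, x) mod 360° = atan2(0.633, 0.057) = 84.8545°
|p|² = ρ² + z² = 0.63556² + 0.780² = 1.01234
κ = 2ρ / |p|² = 2×0.63556 / 1.01234 = 1.25563
θ = 2·atan2(ρ, z) = 2·atan2(0.63556, 0.780) = 1.36743 rad
ℓ = θ/κ = 1.36743/1.25563 = 1.08904

1.2556 84.85 1.0890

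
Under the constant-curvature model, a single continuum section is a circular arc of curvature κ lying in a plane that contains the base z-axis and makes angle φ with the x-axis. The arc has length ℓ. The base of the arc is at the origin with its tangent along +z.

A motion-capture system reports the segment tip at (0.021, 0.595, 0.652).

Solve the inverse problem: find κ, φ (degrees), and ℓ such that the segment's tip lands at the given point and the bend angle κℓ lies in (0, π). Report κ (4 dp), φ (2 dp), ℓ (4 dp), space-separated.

1.5274 87.98 0.9690

ρ = √(x²+y²) = √(0.021² + 0.595²) = 0.59537
φ = atan2(y, x) mod 360° = atan2(0.595, 0.021) = 87.9786°
|p|² = ρ² + z² = 0.59537² + 0.652² = 0.77957
κ = 2ρ / |p|² = 2×0.59537 / 0.77957 = 1.52743
θ = 2·atan2(ρ, z) = 2·atan2(0.59537, 0.652) = 1.48006 rad
ℓ = θ/κ = 1.48006/1.52743 = 0.96899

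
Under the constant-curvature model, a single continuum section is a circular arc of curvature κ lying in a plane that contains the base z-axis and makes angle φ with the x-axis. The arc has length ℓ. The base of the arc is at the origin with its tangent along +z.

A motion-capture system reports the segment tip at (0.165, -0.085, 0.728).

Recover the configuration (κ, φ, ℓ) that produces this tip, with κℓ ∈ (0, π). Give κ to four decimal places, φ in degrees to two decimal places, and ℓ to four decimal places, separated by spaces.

0.6577 332.74 0.7591

ρ = √(x²+y²) = √(0.165² + -0.085²) = 0.18561
φ = atan2(y, x) mod 360° = atan2(-0.085, 0.165) = 332.7447°
|p|² = ρ² + z² = 0.18561² + 0.728² = 0.56443
κ = 2ρ / |p|² = 2×0.18561 / 0.56443 = 0.65768
θ = 2·atan2(ρ, z) = 2·atan2(0.18561, 0.728) = 0.49927 rad
ℓ = θ/κ = 0.49927/0.65768 = 0.75915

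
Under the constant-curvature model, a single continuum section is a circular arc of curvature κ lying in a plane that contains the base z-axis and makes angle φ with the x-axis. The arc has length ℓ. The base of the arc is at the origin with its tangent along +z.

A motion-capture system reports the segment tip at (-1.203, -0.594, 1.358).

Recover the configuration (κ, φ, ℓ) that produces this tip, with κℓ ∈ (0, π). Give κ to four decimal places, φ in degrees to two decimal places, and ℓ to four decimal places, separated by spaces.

ρ = √(x²+y²) = √(-1.203² + -0.594²) = 1.34166
φ = atan2(y, x) mod 360° = atan2(-0.594, -1.203) = 206.2786°
|p|² = ρ² + z² = 1.34166² + 1.358² = 3.64421
κ = 2ρ / |p|² = 2×1.34166 / 3.64421 = 0.73632
θ = 2·atan2(ρ, z) = 2·atan2(1.34166, 1.358) = 1.55869 rad
ℓ = θ/κ = 1.55869/0.73632 = 2.11686

0.7363 206.28 2.1169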